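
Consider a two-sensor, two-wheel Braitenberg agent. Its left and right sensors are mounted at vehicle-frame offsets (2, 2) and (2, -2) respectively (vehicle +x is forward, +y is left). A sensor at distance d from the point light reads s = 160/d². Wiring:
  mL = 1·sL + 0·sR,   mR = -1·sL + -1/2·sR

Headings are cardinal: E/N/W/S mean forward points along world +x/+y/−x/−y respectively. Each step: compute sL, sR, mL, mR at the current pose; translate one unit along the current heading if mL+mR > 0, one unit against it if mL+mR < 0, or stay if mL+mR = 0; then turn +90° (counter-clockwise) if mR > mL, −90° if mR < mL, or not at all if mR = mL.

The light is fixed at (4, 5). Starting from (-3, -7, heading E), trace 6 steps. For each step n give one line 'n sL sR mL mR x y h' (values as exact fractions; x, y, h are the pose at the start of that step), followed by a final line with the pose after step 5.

0 32/25 160/221 32/25 -9072/5525 -3 -7 E
1 20/29 20/37 20/29 -1030/1073 -4 -7 S
2 160/269 160/181 160/269 -50480/48689 -4 -6 W
3 80/81 80/53 80/81 -7480/4293 -3 -6 N
4 32/25 160/221 32/25 -9072/5525 -3 -7 E
5 20/29 20/37 20/29 -1030/1073 -4 -7 S
final -4 -6 W

n=0: pose=(-3,-7,E); sL=32/25, sR=160/221; mL=32/25, mR=-9072/5525; mL+mR=-80/221 → advance -1; mR−mL=-16144/5525 → turn -1·90°
n=1: pose=(-4,-7,S); sL=20/29, sR=20/37; mL=20/29, mR=-1030/1073; mL+mR=-10/37 → advance -1; mR−mL=-1770/1073 → turn -1·90°
n=2: pose=(-4,-6,W); sL=160/269, sR=160/181; mL=160/269, mR=-50480/48689; mL+mR=-80/181 → advance -1; mR−mL=-79440/48689 → turn -1·90°
n=3: pose=(-3,-6,N); sL=80/81, sR=80/53; mL=80/81, mR=-7480/4293; mL+mR=-40/53 → advance -1; mR−mL=-11720/4293 → turn -1·90°
n=4: pose=(-3,-7,E); sL=32/25, sR=160/221; mL=32/25, mR=-9072/5525; mL+mR=-80/221 → advance -1; mR−mL=-16144/5525 → turn -1·90°
n=5: pose=(-4,-7,S); sL=20/29, sR=20/37; mL=20/29, mR=-1030/1073; mL+mR=-10/37 → advance -1; mR−mL=-1770/1073 → turn -1·90°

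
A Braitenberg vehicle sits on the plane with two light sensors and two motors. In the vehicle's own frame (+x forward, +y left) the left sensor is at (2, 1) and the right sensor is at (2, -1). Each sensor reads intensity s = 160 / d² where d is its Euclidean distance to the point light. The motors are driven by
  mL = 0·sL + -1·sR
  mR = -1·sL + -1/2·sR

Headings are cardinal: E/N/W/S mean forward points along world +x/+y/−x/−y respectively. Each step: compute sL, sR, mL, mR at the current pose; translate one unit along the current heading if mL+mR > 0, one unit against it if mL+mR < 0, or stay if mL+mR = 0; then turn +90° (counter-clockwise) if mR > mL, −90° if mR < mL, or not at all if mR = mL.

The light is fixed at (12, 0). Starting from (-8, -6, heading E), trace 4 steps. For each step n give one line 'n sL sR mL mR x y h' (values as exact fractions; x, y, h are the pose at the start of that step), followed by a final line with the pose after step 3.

n=0: pose=(-8,-6,E); sL=160/349, sR=160/373; mL=-160/373, mR=-87600/130177; mL+mR=-143440/130177 → advance -1; mR−mL=-31760/130177 → turn -1·90°
n=1: pose=(-9,-6,S); sL=10/29, sR=40/137; mL=-40/137, mR=-1950/3973; mL+mR=-3110/3973 → advance -1; mR−mL=-790/3973 → turn -1·90°
n=2: pose=(-9,-5,W); sL=32/113, sR=32/109; mL=-32/109, mR=-5296/12317; mL+mR=-8912/12317 → advance -1; mR−mL=-1680/12317 → turn -1·90°
n=3: pose=(-8,-5,N); sL=16/45, sR=16/37; mL=-16/37, mR=-952/1665; mL+mR=-1672/1665 → advance -1; mR−mL=-232/1665 → turn -1·90°

0 160/349 160/373 -160/373 -87600/130177 -8 -6 E
1 10/29 40/137 -40/137 -1950/3973 -9 -6 S
2 32/113 32/109 -32/109 -5296/12317 -9 -5 W
3 16/45 16/37 -16/37 -952/1665 -8 -5 N
final -8 -6 E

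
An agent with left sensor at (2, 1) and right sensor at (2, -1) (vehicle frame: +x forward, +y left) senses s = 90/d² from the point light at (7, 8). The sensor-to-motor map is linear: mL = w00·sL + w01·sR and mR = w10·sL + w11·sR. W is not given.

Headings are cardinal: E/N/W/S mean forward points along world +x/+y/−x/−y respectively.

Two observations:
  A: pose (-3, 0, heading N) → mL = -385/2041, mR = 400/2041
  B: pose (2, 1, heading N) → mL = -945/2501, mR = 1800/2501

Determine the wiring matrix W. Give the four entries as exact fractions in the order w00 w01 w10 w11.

-1 1/2 -1 1

obs A: pose=(-3,0,N) → sL=90/157, sR=10/13, mL=-385/2041, mR=400/2041
obs B: pose=(2,1,N) → sL=90/61, sR=90/41, mL=-945/2501, mR=1800/2501
sensor matrix S = [[90/157, 10/13], [90/61, 90/41]]; det S = 630000/5104541
solve [mL_A; mL_B] = S·[w00; w01] and [mR_A; mR_B] = S·[w10; w11]:
  w00 = -1, w01 = 1/2, w10 = -1, w11 = 1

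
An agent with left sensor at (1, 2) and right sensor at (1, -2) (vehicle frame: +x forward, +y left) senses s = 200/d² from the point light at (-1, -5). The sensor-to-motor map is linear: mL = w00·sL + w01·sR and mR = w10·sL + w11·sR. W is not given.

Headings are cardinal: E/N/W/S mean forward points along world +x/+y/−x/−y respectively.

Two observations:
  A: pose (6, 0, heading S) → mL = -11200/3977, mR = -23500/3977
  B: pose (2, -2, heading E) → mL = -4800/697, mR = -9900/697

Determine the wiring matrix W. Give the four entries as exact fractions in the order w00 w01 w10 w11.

obs A: pose=(6,0,S) → sL=200/97, sR=200/41, mL=-11200/3977, mR=-23500/3977
obs B: pose=(2,-2,E) → sL=200/41, sR=200/17, mL=-4800/697, mR=-9900/697
sensor matrix S = [[200/97, 200/41], [200/41, 200/17]]; det S = 1280000/2771969
solve [mL_A; mL_B] = S·[w00; w01] and [mR_A; mR_B] = S·[w10; w11]:
  w00 = 1, w01 = -1, w10 = -1/2, w11 = -1

1 -1 -1/2 -1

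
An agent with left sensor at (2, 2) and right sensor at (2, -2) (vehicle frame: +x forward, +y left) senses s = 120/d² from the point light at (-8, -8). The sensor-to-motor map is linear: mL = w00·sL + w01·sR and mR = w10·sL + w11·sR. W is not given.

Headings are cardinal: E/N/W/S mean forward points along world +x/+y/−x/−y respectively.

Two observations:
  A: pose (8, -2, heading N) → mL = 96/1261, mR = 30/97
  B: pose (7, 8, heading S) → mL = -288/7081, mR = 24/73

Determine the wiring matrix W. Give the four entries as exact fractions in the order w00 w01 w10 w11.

1/2 -1/2 0 1

obs A: pose=(8,-2,N) → sL=6/13, sR=30/97, mL=96/1261, mR=30/97
obs B: pose=(7,8,S) → sL=24/97, sR=24/73, mL=-288/7081, mR=24/73
sensor matrix S = [[6/13, 30/97], [24/97, 24/73]]; det S = 671616/8929141
solve [mL_A; mL_B] = S·[w00; w01] and [mR_A; mR_B] = S·[w10; w11]:
  w00 = 1/2, w01 = -1/2, w10 = 0, w11 = 1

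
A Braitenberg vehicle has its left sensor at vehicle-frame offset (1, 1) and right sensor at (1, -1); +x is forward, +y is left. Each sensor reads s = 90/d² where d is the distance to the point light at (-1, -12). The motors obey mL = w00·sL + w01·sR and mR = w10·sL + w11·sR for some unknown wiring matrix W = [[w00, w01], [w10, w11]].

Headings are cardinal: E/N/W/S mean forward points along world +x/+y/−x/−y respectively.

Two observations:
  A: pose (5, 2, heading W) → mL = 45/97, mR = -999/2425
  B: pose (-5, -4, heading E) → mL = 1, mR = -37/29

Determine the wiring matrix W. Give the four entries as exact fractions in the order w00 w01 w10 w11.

obs A: pose=(5,2,W) → sL=45/97, sR=9/25, mL=45/97, mR=-999/2425
obs B: pose=(-5,-4,E) → sL=1, sR=45/29, mL=1, mR=-37/29
sensor matrix S = [[45/97, 9/25], [1, 45/29]]; det S = 25308/70325
solve [mL_A; mL_B] = S·[w00; w01] and [mR_A; mR_B] = S·[w10; w11]:
  w00 = 1, w01 = 0, w10 = -1/2, w11 = -1/2

1 0 -1/2 -1/2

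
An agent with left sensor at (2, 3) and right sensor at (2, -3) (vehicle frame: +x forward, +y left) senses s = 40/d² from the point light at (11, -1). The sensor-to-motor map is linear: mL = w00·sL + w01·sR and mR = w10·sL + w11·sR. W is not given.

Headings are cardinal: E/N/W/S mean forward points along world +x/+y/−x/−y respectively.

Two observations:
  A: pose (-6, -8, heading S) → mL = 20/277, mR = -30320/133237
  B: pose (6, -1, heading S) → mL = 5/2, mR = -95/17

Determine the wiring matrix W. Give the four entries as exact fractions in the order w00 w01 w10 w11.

obs A: pose=(-6,-8,S) → sL=40/277, sR=40/481, mL=20/277, mR=-30320/133237
obs B: pose=(6,-1,S) → sL=5, sR=10/17, mL=5/2, mR=-95/17
sensor matrix S = [[40/277, 40/481], [5, 10/17]]; det S = -749400/2265029
solve [mL_A; mL_B] = S·[w00; w01] and [mR_A; mR_B] = S·[w10; w11]:
  w00 = 1/2, w01 = 0, w10 = -1, w11 = -1

1/2 0 -1 -1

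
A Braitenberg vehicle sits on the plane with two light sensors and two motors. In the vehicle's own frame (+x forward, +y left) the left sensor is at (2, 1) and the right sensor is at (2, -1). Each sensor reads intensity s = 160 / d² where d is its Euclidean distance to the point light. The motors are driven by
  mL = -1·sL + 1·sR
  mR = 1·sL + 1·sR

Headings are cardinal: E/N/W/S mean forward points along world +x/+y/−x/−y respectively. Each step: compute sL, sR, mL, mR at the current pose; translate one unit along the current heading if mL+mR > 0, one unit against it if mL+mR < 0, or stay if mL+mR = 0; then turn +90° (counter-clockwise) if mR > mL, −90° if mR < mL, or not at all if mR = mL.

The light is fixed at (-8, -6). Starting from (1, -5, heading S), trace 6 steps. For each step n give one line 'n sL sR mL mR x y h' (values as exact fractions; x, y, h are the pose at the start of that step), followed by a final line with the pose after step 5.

0 160/101 32/13 1152/1313 5312/1313 1 -5 S
1 80/61 80/61 0 160/61 1 -6 E
2 32/17 32/25 -256/425 1344/425 2 -6 N
3 5/2 40/17 -5/34 165/34 2 -5 W
4 160/101 32/13 1152/1313 5312/1313 1 -5 S
5 80/61 80/61 0 160/61 1 -6 E
final 2 -6 N

n=0: pose=(1,-5,S); sL=160/101, sR=32/13; mL=1152/1313, mR=5312/1313; mL+mR=64/13 → advance +1; mR−mL=320/101 → turn +1·90°
n=1: pose=(1,-6,E); sL=80/61, sR=80/61; mL=0, mR=160/61; mL+mR=160/61 → advance +1; mR−mL=160/61 → turn +1·90°
n=2: pose=(2,-6,N); sL=32/17, sR=32/25; mL=-256/425, mR=1344/425; mL+mR=64/25 → advance +1; mR−mL=64/17 → turn +1·90°
n=3: pose=(2,-5,W); sL=5/2, sR=40/17; mL=-5/34, mR=165/34; mL+mR=80/17 → advance +1; mR−mL=5 → turn +1·90°
n=4: pose=(1,-5,S); sL=160/101, sR=32/13; mL=1152/1313, mR=5312/1313; mL+mR=64/13 → advance +1; mR−mL=320/101 → turn +1·90°
n=5: pose=(1,-6,E); sL=80/61, sR=80/61; mL=0, mR=160/61; mL+mR=160/61 → advance +1; mR−mL=160/61 → turn +1·90°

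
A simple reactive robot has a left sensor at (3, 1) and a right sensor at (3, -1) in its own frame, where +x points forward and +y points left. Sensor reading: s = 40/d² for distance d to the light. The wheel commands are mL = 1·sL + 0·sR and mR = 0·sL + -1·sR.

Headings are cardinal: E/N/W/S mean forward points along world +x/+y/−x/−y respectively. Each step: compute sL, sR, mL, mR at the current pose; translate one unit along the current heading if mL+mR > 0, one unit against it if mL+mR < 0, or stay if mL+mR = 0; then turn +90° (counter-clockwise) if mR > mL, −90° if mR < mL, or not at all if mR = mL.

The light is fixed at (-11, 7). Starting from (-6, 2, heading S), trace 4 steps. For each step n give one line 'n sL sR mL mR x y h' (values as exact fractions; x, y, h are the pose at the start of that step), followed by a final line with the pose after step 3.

0 2/5 1/2 2/5 -1/2 -6 2 S
1 40/29 40/13 40/29 -40/13 -6 3 W
2 20/13 4/5 20/13 -4/5 -5 3 N
3 8/17 40/97 8/17 -40/97 -5 4 E
final -4 4 S

n=0: pose=(-6,2,S); sL=2/5, sR=1/2; mL=2/5, mR=-1/2; mL+mR=-1/10 → advance -1; mR−mL=-9/10 → turn -1·90°
n=1: pose=(-6,3,W); sL=40/29, sR=40/13; mL=40/29, mR=-40/13; mL+mR=-640/377 → advance -1; mR−mL=-1680/377 → turn -1·90°
n=2: pose=(-5,3,N); sL=20/13, sR=4/5; mL=20/13, mR=-4/5; mL+mR=48/65 → advance +1; mR−mL=-152/65 → turn -1·90°
n=3: pose=(-5,4,E); sL=8/17, sR=40/97; mL=8/17, mR=-40/97; mL+mR=96/1649 → advance +1; mR−mL=-1456/1649 → turn -1·90°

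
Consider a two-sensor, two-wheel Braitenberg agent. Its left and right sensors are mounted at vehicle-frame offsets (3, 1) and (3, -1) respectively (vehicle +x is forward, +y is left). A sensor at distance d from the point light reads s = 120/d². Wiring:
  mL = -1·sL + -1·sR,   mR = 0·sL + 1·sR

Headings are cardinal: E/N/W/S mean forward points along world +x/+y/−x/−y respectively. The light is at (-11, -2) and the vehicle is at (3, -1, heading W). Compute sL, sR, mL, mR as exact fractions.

left sensor world pos  = (0, -2); dL² = 121
right sensor world pos = (0, 0); dR² = 125
sL = 120/121 = 120/121
sR = 120/125 = 24/25
mL = -1·sL + -1·sR = -5904/3025
mR = 0·sL + 1·sR = 24/25

120/121 24/25 -5904/3025 24/25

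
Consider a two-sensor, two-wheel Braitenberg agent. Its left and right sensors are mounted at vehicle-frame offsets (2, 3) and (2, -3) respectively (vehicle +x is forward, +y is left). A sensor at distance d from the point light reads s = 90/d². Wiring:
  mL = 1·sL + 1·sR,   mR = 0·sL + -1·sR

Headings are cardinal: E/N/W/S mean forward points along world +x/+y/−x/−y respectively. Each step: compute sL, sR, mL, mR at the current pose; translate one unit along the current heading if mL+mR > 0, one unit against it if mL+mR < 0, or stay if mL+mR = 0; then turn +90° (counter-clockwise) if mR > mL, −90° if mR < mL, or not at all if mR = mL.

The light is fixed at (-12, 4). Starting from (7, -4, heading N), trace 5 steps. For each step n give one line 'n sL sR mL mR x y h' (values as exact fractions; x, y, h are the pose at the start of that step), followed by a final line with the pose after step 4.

n=0: pose=(7,-4,N); sL=45/146, sR=9/52; mL=1827/3796, mR=-9/52; mL+mR=45/146 → advance +1; mR−mL=-621/949 → turn -1·90°
n=1: pose=(7,-3,E); sL=90/457, sR=90/541; mL=89820/247237, mR=-90/541; mL+mR=90/457 → advance +1; mR−mL=-130950/247237 → turn -1·90°
n=2: pose=(8,-3,S); sL=9/61, sR=9/37; mL=882/2257, mR=-9/37; mL+mR=9/61 → advance +1; mR−mL=-1431/2257 → turn -1·90°
n=3: pose=(8,-4,W); sL=18/89, sR=90/349; mL=14292/31061, mR=-90/349; mL+mR=18/89 → advance +1; mR−mL=-22302/31061 → turn -1·90°
n=4: pose=(7,-4,N); sL=45/146, sR=9/52; mL=1827/3796, mR=-9/52; mL+mR=45/146 → advance +1; mR−mL=-621/949 → turn -1·90°

0 45/146 9/52 1827/3796 -9/52 7 -4 N
1 90/457 90/541 89820/247237 -90/541 7 -3 E
2 9/61 9/37 882/2257 -9/37 8 -3 S
3 18/89 90/349 14292/31061 -90/349 8 -4 W
4 45/146 9/52 1827/3796 -9/52 7 -4 N
final 7 -3 E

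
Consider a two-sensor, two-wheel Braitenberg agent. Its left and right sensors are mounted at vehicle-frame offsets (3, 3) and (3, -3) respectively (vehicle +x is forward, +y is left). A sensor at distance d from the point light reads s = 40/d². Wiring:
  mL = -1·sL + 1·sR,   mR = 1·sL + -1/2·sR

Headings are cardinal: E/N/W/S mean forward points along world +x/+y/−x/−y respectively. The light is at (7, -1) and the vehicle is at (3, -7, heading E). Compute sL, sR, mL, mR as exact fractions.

4 20/41 -144/41 154/41

left sensor world pos  = (6, -4); dL² = 10
right sensor world pos = (6, -10); dR² = 82
sL = 40/10 = 4
sR = 40/82 = 20/41
mL = -1·sL + 1·sR = -144/41
mR = 1·sL + -1/2·sR = 154/41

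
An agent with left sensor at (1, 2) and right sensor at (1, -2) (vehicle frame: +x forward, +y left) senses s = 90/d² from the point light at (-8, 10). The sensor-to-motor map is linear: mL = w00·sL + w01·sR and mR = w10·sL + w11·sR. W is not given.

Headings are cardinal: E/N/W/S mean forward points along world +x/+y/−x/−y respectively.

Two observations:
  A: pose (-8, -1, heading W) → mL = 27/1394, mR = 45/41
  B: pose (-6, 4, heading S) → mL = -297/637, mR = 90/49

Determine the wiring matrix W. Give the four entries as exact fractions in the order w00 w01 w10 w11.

obs A: pose=(-8,-1,W) → sL=9/17, sR=45/41, mL=27/1394, mR=45/41
obs B: pose=(-6,4,S) → sL=18/13, sR=90/49, mL=-297/637, mR=90/49
sensor matrix S = [[9/17, 45/41], [18/13, 90/49]]; det S = -243000/443989
solve [mL_A; mL_B] = S·[w00; w01] and [mR_A; mR_B] = S·[w10; w11]:
  w00 = -1, w01 = 1/2, w10 = 0, w11 = 1

-1 1/2 0 1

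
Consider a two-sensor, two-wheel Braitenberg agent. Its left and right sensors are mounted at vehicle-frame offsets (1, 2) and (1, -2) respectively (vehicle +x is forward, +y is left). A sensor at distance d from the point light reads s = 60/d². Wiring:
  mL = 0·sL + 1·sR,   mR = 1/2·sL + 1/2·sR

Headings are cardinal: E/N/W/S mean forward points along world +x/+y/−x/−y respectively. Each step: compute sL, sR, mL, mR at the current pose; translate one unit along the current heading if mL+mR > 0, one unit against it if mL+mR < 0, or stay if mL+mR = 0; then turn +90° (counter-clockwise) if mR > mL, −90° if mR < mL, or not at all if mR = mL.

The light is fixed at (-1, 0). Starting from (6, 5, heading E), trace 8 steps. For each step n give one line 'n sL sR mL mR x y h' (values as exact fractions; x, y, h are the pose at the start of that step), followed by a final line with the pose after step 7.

0 60/113 60/73 60/73 5580/8249 6 5 E
1 15/29 15/13 15/13 315/377 7 5 S
2 60/53 12/17 12/17 828/901 7 4 W
3 2/3 30/17 30/17 62/51 6 4 S
4 60/37 60/61 60/61 2940/2257 6 3 W
5 15/17 3 3 33/17 5 3 S
6 12/5 60/41 60/41 396/205 5 2 W
7 6/5 6 6 18/5 4 2 S
final 4 1 W

n=0: pose=(6,5,E); sL=60/113, sR=60/73; mL=60/73, mR=5580/8249; mL+mR=12360/8249 → advance +1; mR−mL=-1200/8249 → turn -1·90°
n=1: pose=(7,5,S); sL=15/29, sR=15/13; mL=15/13, mR=315/377; mL+mR=750/377 → advance +1; mR−mL=-120/377 → turn -1·90°
n=2: pose=(7,4,W); sL=60/53, sR=12/17; mL=12/17, mR=828/901; mL+mR=1464/901 → advance +1; mR−mL=192/901 → turn +1·90°
n=3: pose=(6,4,S); sL=2/3, sR=30/17; mL=30/17, mR=62/51; mL+mR=152/51 → advance +1; mR−mL=-28/51 → turn -1·90°
n=4: pose=(6,3,W); sL=60/37, sR=60/61; mL=60/61, mR=2940/2257; mL+mR=5160/2257 → advance +1; mR−mL=720/2257 → turn +1·90°
n=5: pose=(5,3,S); sL=15/17, sR=3; mL=3, mR=33/17; mL+mR=84/17 → advance +1; mR−mL=-18/17 → turn -1·90°
n=6: pose=(5,2,W); sL=12/5, sR=60/41; mL=60/41, mR=396/205; mL+mR=696/205 → advance +1; mR−mL=96/205 → turn +1·90°
n=7: pose=(4,2,S); sL=6/5, sR=6; mL=6, mR=18/5; mL+mR=48/5 → advance +1; mR−mL=-12/5 → turn -1·90°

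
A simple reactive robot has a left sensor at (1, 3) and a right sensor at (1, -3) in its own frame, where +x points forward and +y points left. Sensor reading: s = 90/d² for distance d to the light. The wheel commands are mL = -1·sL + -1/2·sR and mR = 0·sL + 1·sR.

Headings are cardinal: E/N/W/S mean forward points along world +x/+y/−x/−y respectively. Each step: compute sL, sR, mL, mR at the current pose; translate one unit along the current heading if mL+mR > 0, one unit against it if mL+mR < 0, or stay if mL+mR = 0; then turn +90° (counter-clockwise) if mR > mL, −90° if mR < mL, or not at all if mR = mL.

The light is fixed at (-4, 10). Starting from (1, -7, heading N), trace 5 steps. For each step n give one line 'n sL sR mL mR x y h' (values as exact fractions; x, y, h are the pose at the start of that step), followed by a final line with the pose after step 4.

n=0: pose=(1,-7,N); sL=9/26, sR=9/32; mL=-405/832, mR=9/32; mL+mR=-171/832 → advance -1; mR−mL=639/832 → turn +1·90°
n=1: pose=(1,-8,W); sL=90/457, sR=90/241; mL=-42255/110137, mR=90/241; mL+mR=-1125/110137 → advance -1; mR−mL=83385/110137 → turn +1·90°
n=2: pose=(2,-8,S); sL=45/221, sR=9/37; mL=-5319/16354, mR=9/37; mL+mR=-1341/16354 → advance -1; mR−mL=9297/16354 → turn +1·90°
n=3: pose=(2,-7,E); sL=18/49, sR=90/449; mL=-10287/22001, mR=90/449; mL+mR=-5877/22001 → advance -1; mR−mL=14697/22001 → turn +1·90°
n=4: pose=(1,-7,N); sL=9/26, sR=9/32; mL=-405/832, mR=9/32; mL+mR=-171/832 → advance -1; mR−mL=639/832 → turn +1·90°

0 9/26 9/32 -405/832 9/32 1 -7 N
1 90/457 90/241 -42255/110137 90/241 1 -8 W
2 45/221 9/37 -5319/16354 9/37 2 -8 S
3 18/49 90/449 -10287/22001 90/449 2 -7 E
4 9/26 9/32 -405/832 9/32 1 -7 N
final 1 -8 W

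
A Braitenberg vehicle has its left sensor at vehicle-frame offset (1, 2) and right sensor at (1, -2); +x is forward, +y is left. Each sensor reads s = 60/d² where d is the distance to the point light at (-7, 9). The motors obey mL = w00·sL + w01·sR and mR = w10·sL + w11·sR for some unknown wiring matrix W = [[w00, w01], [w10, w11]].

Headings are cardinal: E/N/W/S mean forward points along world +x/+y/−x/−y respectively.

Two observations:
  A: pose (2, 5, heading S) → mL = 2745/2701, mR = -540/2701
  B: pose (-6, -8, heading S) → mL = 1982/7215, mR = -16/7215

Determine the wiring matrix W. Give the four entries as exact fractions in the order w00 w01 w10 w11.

obs A: pose=(2,5,S) → sL=30/73, sR=30/37, mL=2745/2701, mR=-540/2701
obs B: pose=(-6,-8,S) → sL=20/111, sR=12/65, mL=1982/7215, mR=-16/7215
sensor matrix S = [[30/73, 30/37], [20/111, 12/65]]; det S = -91232/1299181
solve [mL_A; mL_B] = S·[w00; w01] and [mR_A; mR_B] = S·[w10; w11]:
  w00 = 1/2, w01 = 1, w10 = 1/2, w11 = -1/2

1/2 1 1/2 -1/2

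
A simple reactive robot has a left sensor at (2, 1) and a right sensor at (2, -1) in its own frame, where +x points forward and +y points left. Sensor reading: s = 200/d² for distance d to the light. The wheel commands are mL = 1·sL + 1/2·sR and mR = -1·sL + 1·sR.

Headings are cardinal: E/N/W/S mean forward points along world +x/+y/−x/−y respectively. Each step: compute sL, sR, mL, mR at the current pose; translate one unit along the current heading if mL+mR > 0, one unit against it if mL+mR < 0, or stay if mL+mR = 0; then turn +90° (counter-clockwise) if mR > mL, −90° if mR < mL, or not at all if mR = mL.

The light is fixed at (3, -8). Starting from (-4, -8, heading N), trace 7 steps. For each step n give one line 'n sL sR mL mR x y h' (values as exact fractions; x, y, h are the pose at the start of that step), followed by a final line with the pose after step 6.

n=0: pose=(-4,-8,N); sL=50/17, sR=5; mL=185/34, mR=35/17; mL+mR=15/2 → advance +1; mR−mL=-115/34 → turn -1·90°
n=1: pose=(-4,-7,E); sL=200/29, sR=8; mL=316/29, mR=32/29; mL+mR=12 → advance +1; mR−mL=-284/29 → turn -1·90°
n=2: pose=(-3,-7,S); sL=100/13, sR=4; mL=126/13, mR=-48/13; mL+mR=6 → advance +1; mR−mL=-174/13 → turn -1·90°
n=3: pose=(-3,-8,W); sL=40/13, sR=40/13; mL=60/13, mR=0; mL+mR=60/13 → advance +1; mR−mL=-60/13 → turn -1·90°
n=4: pose=(-4,-8,N); sL=50/17, sR=5; mL=185/34, mR=35/17; mL+mR=15/2 → advance +1; mR−mL=-115/34 → turn -1·90°
n=5: pose=(-4,-7,E); sL=200/29, sR=8; mL=316/29, mR=32/29; mL+mR=12 → advance +1; mR−mL=-284/29 → turn -1·90°
n=6: pose=(-3,-7,S); sL=100/13, sR=4; mL=126/13, mR=-48/13; mL+mR=6 → advance +1; mR−mL=-174/13 → turn -1·90°

0 50/17 5 185/34 35/17 -4 -8 N
1 200/29 8 316/29 32/29 -4 -7 E
2 100/13 4 126/13 -48/13 -3 -7 S
3 40/13 40/13 60/13 0 -3 -8 W
4 50/17 5 185/34 35/17 -4 -8 N
5 200/29 8 316/29 32/29 -4 -7 E
6 100/13 4 126/13 -48/13 -3 -7 S
final -3 -8 W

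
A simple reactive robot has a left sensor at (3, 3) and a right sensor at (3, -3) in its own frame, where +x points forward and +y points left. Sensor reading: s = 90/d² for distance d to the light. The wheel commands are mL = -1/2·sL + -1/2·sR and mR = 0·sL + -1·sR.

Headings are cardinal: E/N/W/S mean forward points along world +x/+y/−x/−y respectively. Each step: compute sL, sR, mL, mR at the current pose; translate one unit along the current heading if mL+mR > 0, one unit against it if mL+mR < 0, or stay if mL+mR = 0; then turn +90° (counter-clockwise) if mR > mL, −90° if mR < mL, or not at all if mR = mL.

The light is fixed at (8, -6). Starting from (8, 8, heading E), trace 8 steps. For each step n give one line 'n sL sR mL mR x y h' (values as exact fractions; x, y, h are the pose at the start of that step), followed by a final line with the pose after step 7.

n=0: pose=(8,8,E); sL=45/149, sR=9/13; mL=-963/1937, mR=-9/13; mL+mR=-2304/1937 → advance -1; mR−mL=-378/1937 → turn -1·90°
n=1: pose=(7,8,S); sL=18/25, sR=90/137; mL=-2358/3425, mR=-90/137; mL+mR=-4608/3425 → advance -1; mR−mL=108/3425 → turn +1·90°
n=2: pose=(7,9,E); sL=45/164, sR=45/74; mL=-5355/12136, mR=-45/74; mL+mR=-12735/12136 → advance -1; mR−mL=-2025/12136 → turn -1·90°
n=3: pose=(6,9,S); sL=18/29, sR=90/169; mL=-2826/4901, mR=-90/169; mL+mR=-5436/4901 → advance -1; mR−mL=216/4901 → turn +1·90°
n=4: pose=(6,10,E); sL=45/181, sR=9/17; mL=-1197/3077, mR=-9/17; mL+mR=-2826/3077 → advance -1; mR−mL=-432/3077 → turn -1·90°
n=5: pose=(5,10,S); sL=90/169, sR=18/41; mL=-3366/6929, mR=-18/41; mL+mR=-6408/6929 → advance -1; mR−mL=324/6929 → turn +1·90°
n=6: pose=(5,11,E); sL=9/40, sR=45/98; mL=-1341/3920, mR=-45/98; mL+mR=-3141/3920 → advance -1; mR−mL=-459/3920 → turn -1·90°
n=7: pose=(4,11,S); sL=90/197, sR=18/49; mL=-3978/9653, mR=-18/49; mL+mR=-7524/9653 → advance -1; mR−mL=432/9653 → turn +1·90°

0 45/149 9/13 -963/1937 -9/13 8 8 E
1 18/25 90/137 -2358/3425 -90/137 7 8 S
2 45/164 45/74 -5355/12136 -45/74 7 9 E
3 18/29 90/169 -2826/4901 -90/169 6 9 S
4 45/181 9/17 -1197/3077 -9/17 6 10 E
5 90/169 18/41 -3366/6929 -18/41 5 10 S
6 9/40 45/98 -1341/3920 -45/98 5 11 E
7 90/197 18/49 -3978/9653 -18/49 4 11 S
final 4 12 E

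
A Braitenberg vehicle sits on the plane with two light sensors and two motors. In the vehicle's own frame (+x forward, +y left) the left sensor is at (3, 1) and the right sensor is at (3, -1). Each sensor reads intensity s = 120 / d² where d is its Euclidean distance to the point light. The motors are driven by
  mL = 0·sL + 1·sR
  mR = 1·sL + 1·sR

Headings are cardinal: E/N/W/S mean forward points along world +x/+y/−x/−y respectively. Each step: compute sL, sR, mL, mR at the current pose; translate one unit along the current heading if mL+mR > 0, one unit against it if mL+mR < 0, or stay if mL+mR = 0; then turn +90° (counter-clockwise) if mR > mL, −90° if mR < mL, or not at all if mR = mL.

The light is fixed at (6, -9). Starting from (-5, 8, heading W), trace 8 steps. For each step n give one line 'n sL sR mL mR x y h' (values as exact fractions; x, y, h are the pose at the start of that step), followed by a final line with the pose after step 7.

0 30/113 3/13 3/13 729/1469 -5 8 W
1 120/317 24/73 24/73 16368/23141 -6 8 S
2 12/37 20/51 20/51 1352/1887 -6 7 E
3 24/101 120/461 120/461 23184/46561 -5 7 N
4 30/113 3/13 3/13 729/1469 -5 8 W
5 120/317 24/73 24/73 16368/23141 -6 8 S
6 12/37 20/51 20/51 1352/1887 -6 7 E
7 24/101 120/461 120/461 23184/46561 -5 7 N
final -5 8 W

n=0: pose=(-5,8,W); sL=30/113, sR=3/13; mL=3/13, mR=729/1469; mL+mR=1068/1469 → advance +1; mR−mL=30/113 → turn +1·90°
n=1: pose=(-6,8,S); sL=120/317, sR=24/73; mL=24/73, mR=16368/23141; mL+mR=23976/23141 → advance +1; mR−mL=120/317 → turn +1·90°
n=2: pose=(-6,7,E); sL=12/37, sR=20/51; mL=20/51, mR=1352/1887; mL+mR=2092/1887 → advance +1; mR−mL=12/37 → turn +1·90°
n=3: pose=(-5,7,N); sL=24/101, sR=120/461; mL=120/461, mR=23184/46561; mL+mR=35304/46561 → advance +1; mR−mL=24/101 → turn +1·90°
n=4: pose=(-5,8,W); sL=30/113, sR=3/13; mL=3/13, mR=729/1469; mL+mR=1068/1469 → advance +1; mR−mL=30/113 → turn +1·90°
n=5: pose=(-6,8,S); sL=120/317, sR=24/73; mL=24/73, mR=16368/23141; mL+mR=23976/23141 → advance +1; mR−mL=120/317 → turn +1·90°
n=6: pose=(-6,7,E); sL=12/37, sR=20/51; mL=20/51, mR=1352/1887; mL+mR=2092/1887 → advance +1; mR−mL=12/37 → turn +1·90°
n=7: pose=(-5,7,N); sL=24/101, sR=120/461; mL=120/461, mR=23184/46561; mL+mR=35304/46561 → advance +1; mR−mL=24/101 → turn +1·90°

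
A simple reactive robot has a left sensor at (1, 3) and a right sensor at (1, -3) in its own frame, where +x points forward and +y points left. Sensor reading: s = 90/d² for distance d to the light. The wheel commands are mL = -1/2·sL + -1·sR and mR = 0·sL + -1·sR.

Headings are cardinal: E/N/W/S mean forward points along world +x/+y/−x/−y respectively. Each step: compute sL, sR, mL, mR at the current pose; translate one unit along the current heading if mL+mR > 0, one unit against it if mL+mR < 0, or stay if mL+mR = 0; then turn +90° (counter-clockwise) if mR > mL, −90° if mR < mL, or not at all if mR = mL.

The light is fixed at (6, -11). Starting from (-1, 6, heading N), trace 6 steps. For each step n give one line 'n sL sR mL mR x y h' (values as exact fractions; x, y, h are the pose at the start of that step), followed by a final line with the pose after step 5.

0 45/212 9/34 -2673/7208 -9/34 -1 6 N
1 90/233 18/85 -8019/19805 -18/85 -1 5 W
2 5/13 5/17 -215/442 -5/17 0 5 S
3 18/85 90/221 -567/1105 -90/221 0 6 E
4 45/212 9/34 -2673/7208 -9/34 -1 6 N
5 90/233 18/85 -8019/19805 -18/85 -1 5 W
final 0 5 S

n=0: pose=(-1,6,N); sL=45/212, sR=9/34; mL=-2673/7208, mR=-9/34; mL+mR=-4581/7208 → advance -1; mR−mL=45/424 → turn +1·90°
n=1: pose=(-1,5,W); sL=90/233, sR=18/85; mL=-8019/19805, mR=-18/85; mL+mR=-12213/19805 → advance -1; mR−mL=45/233 → turn +1·90°
n=2: pose=(0,5,S); sL=5/13, sR=5/17; mL=-215/442, mR=-5/17; mL+mR=-345/442 → advance -1; mR−mL=5/26 → turn +1·90°
n=3: pose=(0,6,E); sL=18/85, sR=90/221; mL=-567/1105, mR=-90/221; mL+mR=-1017/1105 → advance -1; mR−mL=9/85 → turn +1·90°
n=4: pose=(-1,6,N); sL=45/212, sR=9/34; mL=-2673/7208, mR=-9/34; mL+mR=-4581/7208 → advance -1; mR−mL=45/424 → turn +1·90°
n=5: pose=(-1,5,W); sL=90/233, sR=18/85; mL=-8019/19805, mR=-18/85; mL+mR=-12213/19805 → advance -1; mR−mL=45/233 → turn +1·90°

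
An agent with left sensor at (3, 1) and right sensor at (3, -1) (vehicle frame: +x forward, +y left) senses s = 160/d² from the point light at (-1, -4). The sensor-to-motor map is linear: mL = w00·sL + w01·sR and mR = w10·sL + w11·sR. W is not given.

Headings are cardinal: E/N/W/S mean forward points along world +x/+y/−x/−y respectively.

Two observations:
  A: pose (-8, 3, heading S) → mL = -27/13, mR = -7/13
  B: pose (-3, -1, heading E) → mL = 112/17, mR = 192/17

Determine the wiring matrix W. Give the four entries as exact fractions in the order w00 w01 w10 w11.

-1 1/2 -1/2 1/2

obs A: pose=(-8,3,S) → sL=40/13, sR=2, mL=-27/13, mR=-7/13
obs B: pose=(-3,-1,E) → sL=160/17, sR=32, mL=112/17, mR=192/17
sensor matrix S = [[40/13, 2], [160/17, 32]]; det S = 17600/221
solve [mL_A; mL_B] = S·[w00; w01] and [mR_A; mR_B] = S·[w10; w11]:
  w00 = -1, w01 = 1/2, w10 = -1/2, w11 = 1/2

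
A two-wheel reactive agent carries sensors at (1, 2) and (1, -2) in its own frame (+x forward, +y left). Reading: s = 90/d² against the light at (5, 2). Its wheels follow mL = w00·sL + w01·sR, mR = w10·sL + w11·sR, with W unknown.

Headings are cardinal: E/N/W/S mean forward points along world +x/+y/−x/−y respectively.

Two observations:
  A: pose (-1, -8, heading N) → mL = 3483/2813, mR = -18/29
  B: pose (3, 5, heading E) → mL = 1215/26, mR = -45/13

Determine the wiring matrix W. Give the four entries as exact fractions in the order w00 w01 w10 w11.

1/2 1 -1 0

obs A: pose=(-1,-8,N) → sL=18/29, sR=90/97, mL=3483/2813, mR=-18/29
obs B: pose=(3,5,E) → sL=45/13, sR=45, mL=1215/26, mR=-45/13
sensor matrix S = [[18/29, 90/97], [45/13, 45]]; det S = 903960/36569
solve [mL_A; mL_B] = S·[w00; w01] and [mR_A; mR_B] = S·[w10; w11]:
  w00 = 1/2, w01 = 1, w10 = -1, w11 = 0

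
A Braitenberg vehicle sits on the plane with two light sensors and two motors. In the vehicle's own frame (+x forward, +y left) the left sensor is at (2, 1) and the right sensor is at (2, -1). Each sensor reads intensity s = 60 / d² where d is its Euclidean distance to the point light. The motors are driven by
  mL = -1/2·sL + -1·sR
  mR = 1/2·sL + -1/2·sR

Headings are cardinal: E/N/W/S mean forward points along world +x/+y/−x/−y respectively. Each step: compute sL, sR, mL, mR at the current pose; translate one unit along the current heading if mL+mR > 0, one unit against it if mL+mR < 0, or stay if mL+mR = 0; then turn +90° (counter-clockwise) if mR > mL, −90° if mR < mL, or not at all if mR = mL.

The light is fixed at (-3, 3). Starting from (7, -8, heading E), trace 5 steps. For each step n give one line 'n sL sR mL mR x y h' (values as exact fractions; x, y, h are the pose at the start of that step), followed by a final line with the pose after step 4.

n=0: pose=(7,-8,E); sL=15/61, sR=5/24; mL=-485/1464, mR=55/2928; mL+mR=-5/16 → advance -1; mR−mL=1025/2928 → turn +1·90°
n=1: pose=(6,-8,N); sL=12/29, sR=60/181; mL=-2826/5249, mR=216/5249; mL+mR=-90/181 → advance -1; mR−mL=3042/5249 → turn +1·90°
n=2: pose=(6,-9,W); sL=30/109, sR=6/17; mL=-909/1853, mR=-72/1853; mL+mR=-9/17 → advance -1; mR−mL=837/1853 → turn +1·90°
n=3: pose=(7,-9,S); sL=60/317, sR=60/277; mL=-27330/87809, mR=-1200/87809; mL+mR=-90/277 → advance -1; mR−mL=26130/87809 → turn +1·90°
n=4: pose=(7,-8,E); sL=15/61, sR=5/24; mL=-485/1464, mR=55/2928; mL+mR=-5/16 → advance -1; mR−mL=1025/2928 → turn +1·90°

0 15/61 5/24 -485/1464 55/2928 7 -8 E
1 12/29 60/181 -2826/5249 216/5249 6 -8 N
2 30/109 6/17 -909/1853 -72/1853 6 -9 W
3 60/317 60/277 -27330/87809 -1200/87809 7 -9 S
4 15/61 5/24 -485/1464 55/2928 7 -8 E
final 6 -8 N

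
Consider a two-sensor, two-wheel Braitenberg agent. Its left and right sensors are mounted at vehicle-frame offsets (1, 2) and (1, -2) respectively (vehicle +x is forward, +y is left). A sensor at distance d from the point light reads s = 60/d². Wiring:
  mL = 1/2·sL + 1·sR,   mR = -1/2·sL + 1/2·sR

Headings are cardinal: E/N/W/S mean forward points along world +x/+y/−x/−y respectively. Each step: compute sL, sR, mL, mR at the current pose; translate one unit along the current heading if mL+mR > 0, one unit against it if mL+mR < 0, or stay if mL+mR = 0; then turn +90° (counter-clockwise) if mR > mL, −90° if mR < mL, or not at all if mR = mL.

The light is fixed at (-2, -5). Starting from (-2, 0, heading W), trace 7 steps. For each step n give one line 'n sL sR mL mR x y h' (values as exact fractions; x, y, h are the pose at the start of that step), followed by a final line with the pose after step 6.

0 6 6/5 21/5 -12/5 -2 0 W
1 4/3 60/37 254/111 16/111 -3 0 N
2 15/16 15/4 135/32 45/32 -3 1 E
3 60/29 60/29 90/29 0 -2 1 S
4 6 6/5 21/5 -12/5 -2 0 W
5 4/3 60/37 254/111 16/111 -3 0 N
6 15/16 15/4 135/32 45/32 -3 1 E
final -2 1 S

n=0: pose=(-2,0,W); sL=6, sR=6/5; mL=21/5, mR=-12/5; mL+mR=9/5 → advance +1; mR−mL=-33/5 → turn -1·90°
n=1: pose=(-3,0,N); sL=4/3, sR=60/37; mL=254/111, mR=16/111; mL+mR=90/37 → advance +1; mR−mL=-238/111 → turn -1·90°
n=2: pose=(-3,1,E); sL=15/16, sR=15/4; mL=135/32, mR=45/32; mL+mR=45/8 → advance +1; mR−mL=-45/16 → turn -1·90°
n=3: pose=(-2,1,S); sL=60/29, sR=60/29; mL=90/29, mR=0; mL+mR=90/29 → advance +1; mR−mL=-90/29 → turn -1·90°
n=4: pose=(-2,0,W); sL=6, sR=6/5; mL=21/5, mR=-12/5; mL+mR=9/5 → advance +1; mR−mL=-33/5 → turn -1·90°
n=5: pose=(-3,0,N); sL=4/3, sR=60/37; mL=254/111, mR=16/111; mL+mR=90/37 → advance +1; mR−mL=-238/111 → turn -1·90°
n=6: pose=(-3,1,E); sL=15/16, sR=15/4; mL=135/32, mR=45/32; mL+mR=45/8 → advance +1; mR−mL=-45/16 → turn -1·90°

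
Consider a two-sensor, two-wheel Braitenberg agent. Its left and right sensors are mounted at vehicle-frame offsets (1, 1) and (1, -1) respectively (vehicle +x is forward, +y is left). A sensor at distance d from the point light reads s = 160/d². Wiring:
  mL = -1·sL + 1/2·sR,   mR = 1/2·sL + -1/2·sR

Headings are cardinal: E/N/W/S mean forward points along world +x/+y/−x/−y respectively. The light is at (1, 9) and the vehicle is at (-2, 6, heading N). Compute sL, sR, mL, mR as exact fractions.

8 20 2 -6

left sensor world pos  = (-3, 7); dL² = 20
right sensor world pos = (-1, 7); dR² = 8
sL = 160/20 = 8
sR = 160/8 = 20
mL = -1·sL + 1/2·sR = 2
mR = 1/2·sL + -1/2·sR = -6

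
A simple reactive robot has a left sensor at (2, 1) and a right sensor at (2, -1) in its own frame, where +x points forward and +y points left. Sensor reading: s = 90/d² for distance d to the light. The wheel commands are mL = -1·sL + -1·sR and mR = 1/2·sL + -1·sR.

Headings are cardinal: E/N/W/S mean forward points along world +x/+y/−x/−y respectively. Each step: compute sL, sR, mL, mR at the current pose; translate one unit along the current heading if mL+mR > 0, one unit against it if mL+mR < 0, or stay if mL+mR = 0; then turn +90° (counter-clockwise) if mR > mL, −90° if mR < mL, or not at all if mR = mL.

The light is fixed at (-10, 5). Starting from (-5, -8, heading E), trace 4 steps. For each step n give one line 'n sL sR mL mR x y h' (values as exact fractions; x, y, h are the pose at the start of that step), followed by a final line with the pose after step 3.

0 90/193 18/49 -7884/9457 -1269/9457 -5 -8 E
1 9/13 45/73 -1242/949 -513/1898 -6 -8 N
2 90/229 90/173 -36180/39617 -12825/39617 -6 -9 W
3 45/146 45/136 -6345/9928 -1755/9928 -5 -9 S
final -5 -8 E

n=0: pose=(-5,-8,E); sL=90/193, sR=18/49; mL=-7884/9457, mR=-1269/9457; mL+mR=-9153/9457 → advance -1; mR−mL=135/193 → turn +1·90°
n=1: pose=(-6,-8,N); sL=9/13, sR=45/73; mL=-1242/949, mR=-513/1898; mL+mR=-2997/1898 → advance -1; mR−mL=27/26 → turn +1·90°
n=2: pose=(-6,-9,W); sL=90/229, sR=90/173; mL=-36180/39617, mR=-12825/39617; mL+mR=-49005/39617 → advance -1; mR−mL=135/229 → turn +1·90°
n=3: pose=(-5,-9,S); sL=45/146, sR=45/136; mL=-6345/9928, mR=-1755/9928; mL+mR=-2025/2482 → advance -1; mR−mL=135/292 → turn +1·90°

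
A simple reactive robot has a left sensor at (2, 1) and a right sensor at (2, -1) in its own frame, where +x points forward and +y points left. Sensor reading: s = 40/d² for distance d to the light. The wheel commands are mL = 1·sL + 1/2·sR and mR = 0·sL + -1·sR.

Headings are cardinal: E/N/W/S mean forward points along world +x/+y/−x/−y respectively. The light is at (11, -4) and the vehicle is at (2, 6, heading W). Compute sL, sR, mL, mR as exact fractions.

left sensor world pos  = (0, 5); dL² = 202
right sensor world pos = (0, 7); dR² = 242
sL = 40/202 = 20/101
sR = 40/242 = 20/121
mL = 1·sL + 1/2·sR = 3430/12221
mR = 0·sL + -1·sR = -20/121

20/101 20/121 3430/12221 -20/121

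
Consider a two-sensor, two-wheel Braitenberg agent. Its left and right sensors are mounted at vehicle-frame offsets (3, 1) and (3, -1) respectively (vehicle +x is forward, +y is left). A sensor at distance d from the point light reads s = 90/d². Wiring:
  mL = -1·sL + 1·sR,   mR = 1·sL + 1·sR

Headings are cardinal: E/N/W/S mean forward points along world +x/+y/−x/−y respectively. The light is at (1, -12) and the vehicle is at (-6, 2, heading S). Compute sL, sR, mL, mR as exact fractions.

90/157 18/37 -504/5809 6156/5809

left sensor world pos  = (-5, -1); dL² = 157
right sensor world pos = (-7, -1); dR² = 185
sL = 90/157 = 90/157
sR = 90/185 = 18/37
mL = -1·sL + 1·sR = -504/5809
mR = 1·sL + 1·sR = 6156/5809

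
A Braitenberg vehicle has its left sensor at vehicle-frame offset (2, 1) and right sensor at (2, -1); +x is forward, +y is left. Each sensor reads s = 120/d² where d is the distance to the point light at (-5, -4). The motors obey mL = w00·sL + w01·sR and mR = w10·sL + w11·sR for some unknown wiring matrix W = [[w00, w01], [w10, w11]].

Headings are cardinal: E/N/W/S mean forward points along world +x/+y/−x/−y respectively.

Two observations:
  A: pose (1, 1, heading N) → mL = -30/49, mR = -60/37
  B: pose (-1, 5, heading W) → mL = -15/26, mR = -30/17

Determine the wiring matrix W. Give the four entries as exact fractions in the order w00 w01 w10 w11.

0 -1/2 -1 0

obs A: pose=(1,1,N) → sL=60/37, sR=60/49, mL=-30/49, mR=-60/37
obs B: pose=(-1,5,W) → sL=30/17, sR=15/13, mL=-15/26, mR=-30/17
sensor matrix S = [[60/37, 60/49], [30/17, 15/13]]; det S = -116100/400673
solve [mL_A; mL_B] = S·[w00; w01] and [mR_A; mR_B] = S·[w10; w11]:
  w00 = 0, w01 = -1/2, w10 = -1, w11 = 0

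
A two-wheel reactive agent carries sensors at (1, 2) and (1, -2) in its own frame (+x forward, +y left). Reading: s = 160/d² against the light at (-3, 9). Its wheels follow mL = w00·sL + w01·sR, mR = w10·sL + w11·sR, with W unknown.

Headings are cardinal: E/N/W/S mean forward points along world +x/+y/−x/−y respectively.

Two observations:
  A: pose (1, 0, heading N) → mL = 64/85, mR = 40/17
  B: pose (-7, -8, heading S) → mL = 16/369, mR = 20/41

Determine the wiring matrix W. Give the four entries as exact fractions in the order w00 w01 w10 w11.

1 -1 1 0

obs A: pose=(1,0,N) → sL=40/17, sR=8/5, mL=64/85, mR=40/17
obs B: pose=(-7,-8,S) → sL=20/41, sR=4/9, mL=16/369, mR=20/41
sensor matrix S = [[40/17, 8/5], [20/41, 4/9]]; det S = 1664/6273
solve [mL_A; mL_B] = S·[w00; w01] and [mR_A; mR_B] = S·[w10; w11]:
  w00 = 1, w01 = -1, w10 = 1, w11 = 0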